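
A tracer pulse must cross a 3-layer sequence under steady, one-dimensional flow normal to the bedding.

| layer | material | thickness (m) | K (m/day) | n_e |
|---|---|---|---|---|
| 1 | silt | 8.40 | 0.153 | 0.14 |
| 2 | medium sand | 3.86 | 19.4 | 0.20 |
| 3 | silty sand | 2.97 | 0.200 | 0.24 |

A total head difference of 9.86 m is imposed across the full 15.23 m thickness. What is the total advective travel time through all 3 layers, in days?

18.9

With flow normal to the layers, continuity requires the same specific discharge q through every layer.
Σ(b_i/K_i) = 8.40/0.153 + 3.86/19.4 + 2.97/0.200 = 69.95 d.
q = Δh / Σ(b_i/K_i) = 9.86 / 69.95 = 0.1410 m/day.
In each layer the seepage velocity is v_i = q/n_i, so the layer transit time is t_i = b_i·n_i / q:
  layer 1 (silt): t_1 = 8.40 × 0.14 / 0.1410 = 8.343 d
  layer 2 (medium sand): t_2 = 3.86 × 0.20 / 0.1410 = 5.477 d
  layer 3 (silty sand): t_3 = 2.97 × 0.24 / 0.1410 = 5.057 d
Total t = Σ t_i = 18.88 days.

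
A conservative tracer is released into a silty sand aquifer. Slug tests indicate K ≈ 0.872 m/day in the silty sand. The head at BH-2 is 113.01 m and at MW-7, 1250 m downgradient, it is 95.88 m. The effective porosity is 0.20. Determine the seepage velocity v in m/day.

Hydraulic gradient i = (113.01 − 95.88) / 1250 = 17.13 / 1250 = 0.01370.
Darcy flux q = K · i = 0.8720 × 0.01370 = 0.01195 m/day.
Seepage velocity v = q / n_e = 0.01195 / 0.20 = 0.05975 m/day.

0.0597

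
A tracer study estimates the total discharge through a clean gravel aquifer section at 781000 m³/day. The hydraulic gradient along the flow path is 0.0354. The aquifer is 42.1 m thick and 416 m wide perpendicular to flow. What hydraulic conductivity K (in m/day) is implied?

Cross-sectional area A = 416 × 42.1 = 17514 m².
Hydraulic gradient i = 0.0354.
From Q = K·A·i, K = Q / (A·i) = 781000 / (17514 × 0.03540) = 1260 m/day.

1260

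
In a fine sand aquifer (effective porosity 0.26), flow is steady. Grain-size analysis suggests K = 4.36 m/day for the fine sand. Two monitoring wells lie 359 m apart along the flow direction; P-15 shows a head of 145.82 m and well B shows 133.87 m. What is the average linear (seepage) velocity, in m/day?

Hydraulic gradient i = (145.82 − 133.87) / 359 = 11.95 / 359 = 0.03329.
Darcy flux q = K · i = 4.360 × 0.03329 = 0.1451 m/day.
Seepage velocity v = q / n_e = 0.1451 / 0.26 = 0.5582 m/day.

0.558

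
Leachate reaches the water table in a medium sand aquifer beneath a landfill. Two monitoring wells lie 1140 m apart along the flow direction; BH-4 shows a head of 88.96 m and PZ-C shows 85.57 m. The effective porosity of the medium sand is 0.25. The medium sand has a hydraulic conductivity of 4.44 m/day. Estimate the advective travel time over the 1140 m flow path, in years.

Hydraulic gradient i = (88.96 − 85.57) / 1140 = 3.39 / 1140 = 0.002974.
Darcy flux q = K · i = 4.440 × 0.002974 = 0.01320 m/day.
Seepage velocity v = q / n_e = 0.01320 / 0.25 = 0.05281 m/day.
Travel time t = L / v = 1140 / 0.05281 = 21586 days = 59.10 years.

59.1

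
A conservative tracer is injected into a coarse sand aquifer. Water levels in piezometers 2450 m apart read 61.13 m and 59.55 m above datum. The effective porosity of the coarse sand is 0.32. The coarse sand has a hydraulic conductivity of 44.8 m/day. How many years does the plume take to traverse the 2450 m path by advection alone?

Hydraulic gradient i = (61.13 − 59.55) / 2450 = 1.58 / 2450 = 0.0006449.
Darcy flux q = K · i = 44.80 × 0.0006449 = 0.02889 m/day.
Seepage velocity v = q / n_e = 0.02889 / 0.32 = 0.09029 m/day.
Travel time t = L / v = 2450 / 0.09029 = 27136 days = 74.29 years.

74.3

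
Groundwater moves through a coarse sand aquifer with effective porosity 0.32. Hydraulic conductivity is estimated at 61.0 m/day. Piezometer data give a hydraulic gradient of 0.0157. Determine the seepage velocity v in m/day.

Hydraulic gradient i = 0.0157.
Darcy flux q = K · i = 61.00 × 0.01570 = 0.9577 m/day.
Seepage velocity v = q / n_e = 0.9577 / 0.32 = 2.993 m/day.

2.99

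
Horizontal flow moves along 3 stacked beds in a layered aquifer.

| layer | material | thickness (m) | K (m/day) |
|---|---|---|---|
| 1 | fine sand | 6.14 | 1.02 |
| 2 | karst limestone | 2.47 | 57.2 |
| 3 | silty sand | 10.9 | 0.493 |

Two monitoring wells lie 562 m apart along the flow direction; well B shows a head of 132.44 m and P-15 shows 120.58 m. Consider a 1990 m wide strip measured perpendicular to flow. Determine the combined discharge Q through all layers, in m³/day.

6420

Flow is parallel to layering, so each bed carries its own Darcy discharge and the transmissivities add.
Σ(K_i·b_i) = 1.02×6.14 + 57.2×2.47 + 0.493×10.9 = 152.9 m²/day.
Hydraulic gradient i = (132.44 − 120.58) / 562 = 11.86 / 562 = 0.02110.
Q = Σ(K_i·b_i) · W · i = 152.9 × 1990 × 0.02110 = 6422 m³/day.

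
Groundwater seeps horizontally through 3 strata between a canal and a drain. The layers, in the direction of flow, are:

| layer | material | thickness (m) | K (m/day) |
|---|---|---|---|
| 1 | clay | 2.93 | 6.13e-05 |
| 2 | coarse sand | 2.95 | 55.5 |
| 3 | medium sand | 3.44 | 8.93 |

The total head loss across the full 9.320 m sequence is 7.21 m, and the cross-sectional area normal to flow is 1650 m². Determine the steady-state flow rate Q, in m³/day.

0.249

Flow is perpendicular to layering, so the layers act in series and the equivalent K is the thickness-weighted harmonic mean.
Total thickness L = 2.93 + 2.95 + 3.44 = 9.320 m.
Σ(b_i/K_i) = 2.93/6.13e-05 + 2.95/55.5 + 3.44/8.93 = 47798 d.
K_eq = L / Σ(b_i/K_i) = 9.320 / 47798 = 0.0001950 m/day.
Q = K_eq · A · (Δh/L) = 0.0001950 × 1650 × (7.21/9.320) = 0.2489 m³/day.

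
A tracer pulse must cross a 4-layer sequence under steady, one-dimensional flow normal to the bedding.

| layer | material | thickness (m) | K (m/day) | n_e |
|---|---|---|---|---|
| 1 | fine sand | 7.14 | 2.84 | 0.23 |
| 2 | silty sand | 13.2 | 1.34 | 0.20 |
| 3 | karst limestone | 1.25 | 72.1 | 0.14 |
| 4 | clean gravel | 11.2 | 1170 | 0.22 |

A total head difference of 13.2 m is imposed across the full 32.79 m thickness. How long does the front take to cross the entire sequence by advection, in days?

6.50

With flow normal to the layers, continuity requires the same specific discharge q through every layer.
Σ(b_i/K_i) = 7.14/2.84 + 13.2/1.34 + 1.25/72.1 + 11.2/1170 = 12.39 d.
q = Δh / Σ(b_i/K_i) = 13.2 / 12.39 = 1.065 m/day.
In each layer the seepage velocity is v_i = q/n_i, so the layer transit time is t_i = b_i·n_i / q:
  layer 1 (fine sand): t_1 = 7.14 × 0.23 / 1.065 = 1.542 d
  layer 2 (silty sand): t_2 = 13.2 × 0.20 / 1.065 = 2.478 d
  layer 3 (karst limestone): t_3 = 1.25 × 0.14 / 1.065 = 0.1643 d
  layer 4 (clean gravel): t_4 = 11.2 × 0.22 / 1.065 = 2.313 d
Total t = Σ t_i = 6.497 days.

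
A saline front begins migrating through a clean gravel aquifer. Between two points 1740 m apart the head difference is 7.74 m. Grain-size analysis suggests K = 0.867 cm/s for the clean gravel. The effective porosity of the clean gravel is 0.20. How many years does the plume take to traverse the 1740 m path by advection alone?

0.286

Convert K: 0.867 cm/s × 864 = 749.1 m/day.
Hydraulic gradient i = Δh / L = 7.74 / 1740 = 0.004448.
Darcy flux q = K · i = 749.1 × 0.004448 = 3.332 m/day.
Seepage velocity v = q / n_e = 3.332 / 0.20 = 16.66 m/day.
Travel time t = L / v = 1740 / 16.66 = 104.4 days = 0.2859 years.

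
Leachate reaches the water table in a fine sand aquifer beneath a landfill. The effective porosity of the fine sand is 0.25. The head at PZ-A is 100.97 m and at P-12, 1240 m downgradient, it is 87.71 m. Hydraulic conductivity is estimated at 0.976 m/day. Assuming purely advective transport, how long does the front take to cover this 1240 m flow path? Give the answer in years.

Hydraulic gradient i = (100.97 − 87.71) / 1240 = 13.26 / 1240 = 0.01069.
Darcy flux q = K · i = 0.9760 × 0.01069 = 0.01044 m/day.
Seepage velocity v = q / n_e = 0.01044 / 0.25 = 0.04175 m/day.
Travel time t = L / v = 1240 / 0.04175 = 29702 days = 81.32 years.

81.3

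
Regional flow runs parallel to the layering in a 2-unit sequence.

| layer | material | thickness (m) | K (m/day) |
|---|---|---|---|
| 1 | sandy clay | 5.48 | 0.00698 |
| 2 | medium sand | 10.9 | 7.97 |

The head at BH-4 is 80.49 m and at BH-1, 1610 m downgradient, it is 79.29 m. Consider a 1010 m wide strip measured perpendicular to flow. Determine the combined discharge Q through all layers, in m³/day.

Flow is parallel to layering, so each bed carries its own Darcy discharge and the transmissivities add.
Σ(K_i·b_i) = 0.00698×5.48 + 7.97×10.9 = 86.91 m²/day.
Hydraulic gradient i = (80.49 − 79.29) / 1610 = 1.2 / 1610 = 0.0007453.
Q = Σ(K_i·b_i) · W · i = 86.91 × 1010 × 0.0007453 = 65.43 m³/day.

65.4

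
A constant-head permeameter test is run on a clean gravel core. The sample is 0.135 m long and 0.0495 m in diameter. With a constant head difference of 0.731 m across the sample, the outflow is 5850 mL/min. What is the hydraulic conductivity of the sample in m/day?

Cross-sectional area A = π·(d/2)² = π × (0.0495/2)² = 0.001924 m².
Convert discharge: 5850 mL/min = 9.750e-05 m³/s.
Darcy's law rearranged: K = Q·L / (A·Δh) = 9.750e-05 × 0.135 / (0.001924 × 0.731) = 0.009357 m/s = 808.4 m/day.

808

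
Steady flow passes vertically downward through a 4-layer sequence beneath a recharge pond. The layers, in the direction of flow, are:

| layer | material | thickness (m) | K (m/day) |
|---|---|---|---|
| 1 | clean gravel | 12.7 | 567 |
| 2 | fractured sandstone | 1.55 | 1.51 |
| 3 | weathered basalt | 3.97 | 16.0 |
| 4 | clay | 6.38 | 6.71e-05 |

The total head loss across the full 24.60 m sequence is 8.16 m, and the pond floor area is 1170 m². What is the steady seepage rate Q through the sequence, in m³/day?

Flow is perpendicular to layering, so the layers act in series and the equivalent K is the thickness-weighted harmonic mean.
Total thickness L = 12.7 + 1.55 + 3.97 + 6.38 = 24.60 m.
Σ(b_i/K_i) = 12.7/567 + 1.55/1.51 + 3.97/16.0 + 6.38/6.71e-05 = 95083 d.
K_eq = L / Σ(b_i/K_i) = 24.60 / 95083 = 0.0002587 m/day.
Q = K_eq · A · (Δh/L) = 0.0002587 × 1170 × (8.16/24.60) = 0.1004 m³/day.

0.100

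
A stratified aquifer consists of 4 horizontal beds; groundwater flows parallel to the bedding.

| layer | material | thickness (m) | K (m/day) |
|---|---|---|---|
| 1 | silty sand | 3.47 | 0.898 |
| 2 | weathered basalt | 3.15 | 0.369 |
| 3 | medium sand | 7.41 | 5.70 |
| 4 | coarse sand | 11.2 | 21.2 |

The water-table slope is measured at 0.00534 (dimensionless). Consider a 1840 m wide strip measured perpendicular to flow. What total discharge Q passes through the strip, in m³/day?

2790

Flow is parallel to layering, so each bed carries its own Darcy discharge and the transmissivities add.
Σ(K_i·b_i) = 0.898×3.47 + 0.369×3.15 + 5.70×7.41 + 21.2×11.2 = 284.0 m²/day.
Hydraulic gradient i = 0.00534.
Q = Σ(K_i·b_i) · W · i = 284.0 × 1840 × 0.005340 = 2790 m³/day.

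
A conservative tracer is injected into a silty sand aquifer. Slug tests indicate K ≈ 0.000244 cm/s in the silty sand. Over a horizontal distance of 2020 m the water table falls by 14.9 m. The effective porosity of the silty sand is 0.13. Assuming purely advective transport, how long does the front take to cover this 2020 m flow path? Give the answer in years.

Convert K: 0.000244 cm/s × 864 = 0.2108 m/day.
Hydraulic gradient i = Δh / L = 14.9 / 2020 = 0.007376.
Darcy flux q = K · i = 0.2108 × 0.007376 = 0.001555 m/day.
Seepage velocity v = q / n_e = 0.001555 / 0.13 = 0.01196 m/day.
Travel time t = L / v = 2020 / 0.01196 = 1.689e+05 days = 462.3 years.

462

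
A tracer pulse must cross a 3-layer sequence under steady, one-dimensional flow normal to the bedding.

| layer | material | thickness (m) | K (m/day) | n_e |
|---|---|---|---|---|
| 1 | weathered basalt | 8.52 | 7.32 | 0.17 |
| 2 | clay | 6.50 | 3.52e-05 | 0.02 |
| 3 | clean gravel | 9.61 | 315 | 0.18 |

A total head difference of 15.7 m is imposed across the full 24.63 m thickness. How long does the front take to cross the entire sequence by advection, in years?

With flow normal to the layers, continuity requires the same specific discharge q through every layer.
Σ(b_i/K_i) = 8.52/7.32 + 6.50/3.52e-05 + 9.61/315 = 1.847e+05 d.
q = Δh / Σ(b_i/K_i) = 15.7 / 1.847e+05 = 8.502e-05 m/day.
In each layer the seepage velocity is v_i = q/n_i, so the layer transit time is t_i = b_i·n_i / q:
  layer 1 (weathered basalt): t_1 = 8.52 × 0.17 / 8.502e-05 = 17036 d
  layer 2 (clay): t_2 = 6.50 × 0.02 / 8.502e-05 = 1529 d
  layer 3 (clean gravel): t_3 = 9.61 × 0.18 / 8.502e-05 = 20346 d
Total t = Σ t_i = 38910 days = 106.5 years.

107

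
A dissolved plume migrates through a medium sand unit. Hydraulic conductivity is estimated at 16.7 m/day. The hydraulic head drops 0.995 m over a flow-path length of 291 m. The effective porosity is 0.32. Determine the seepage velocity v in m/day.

0.178

Hydraulic gradient i = Δh / L = 0.995 / 291 = 0.003419.
Darcy flux q = K · i = 16.70 × 0.003419 = 0.05710 m/day.
Seepage velocity v = q / n_e = 0.05710 / 0.32 = 0.1784 m/day.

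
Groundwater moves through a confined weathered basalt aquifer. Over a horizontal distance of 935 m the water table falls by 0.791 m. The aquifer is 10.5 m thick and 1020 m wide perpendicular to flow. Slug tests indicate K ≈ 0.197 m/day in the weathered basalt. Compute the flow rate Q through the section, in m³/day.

Cross-sectional area A = 1020 × 10.5 = 10710 m².
Hydraulic gradient i = Δh / L = 0.791 / 935 = 0.0008460.
Darcy's law: Q = K · A · i = 0.1970 × 10710 × 0.0008460 = 1.785 m³/day.

1.78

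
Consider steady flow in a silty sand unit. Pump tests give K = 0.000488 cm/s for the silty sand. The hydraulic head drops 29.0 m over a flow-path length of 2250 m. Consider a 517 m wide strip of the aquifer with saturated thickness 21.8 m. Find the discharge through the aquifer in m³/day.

61.2

Convert K: 0.000488 cm/s × 864 = 0.4216 m/day.
Cross-sectional area A = 517 × 21.8 = 11271 m².
Hydraulic gradient i = Δh / L = 29.0 / 2250 = 0.01289.
Darcy's law: Q = K · A · i = 0.4216 × 11271 × 0.01289 = 61.25 m³/day.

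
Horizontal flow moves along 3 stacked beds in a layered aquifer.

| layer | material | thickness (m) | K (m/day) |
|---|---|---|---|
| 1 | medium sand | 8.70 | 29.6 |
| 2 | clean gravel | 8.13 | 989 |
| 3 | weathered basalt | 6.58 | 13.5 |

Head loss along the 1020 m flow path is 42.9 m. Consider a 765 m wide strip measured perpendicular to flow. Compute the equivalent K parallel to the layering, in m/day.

Flow is parallel to layering, so each bed carries its own Darcy discharge and the transmissivities add.
Σ(K_i·b_i) = 29.6×8.70 + 989×8.13 + 13.5×6.58 = 8387 m²/day.
Total thickness b = 23.41 m, so K_eq = Σ(K_i·b_i)/b = 358.3 m/day.

358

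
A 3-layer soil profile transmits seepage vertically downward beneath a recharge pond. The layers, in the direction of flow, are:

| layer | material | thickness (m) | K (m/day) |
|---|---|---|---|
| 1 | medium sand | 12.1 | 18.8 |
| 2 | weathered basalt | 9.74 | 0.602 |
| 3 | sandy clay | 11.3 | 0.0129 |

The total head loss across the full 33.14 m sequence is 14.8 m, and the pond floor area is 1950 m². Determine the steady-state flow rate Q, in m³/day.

32.3

Flow is perpendicular to layering, so the layers act in series and the equivalent K is the thickness-weighted harmonic mean.
Total thickness L = 12.1 + 9.74 + 11.3 = 33.14 m.
Σ(b_i/K_i) = 12.1/18.8 + 9.74/0.602 + 11.3/0.0129 = 892.8 d.
K_eq = L / Σ(b_i/K_i) = 33.14 / 892.8 = 0.03712 m/day.
Q = K_eq · A · (Δh/L) = 0.03712 × 1950 × (14.8/33.14) = 32.33 m³/day.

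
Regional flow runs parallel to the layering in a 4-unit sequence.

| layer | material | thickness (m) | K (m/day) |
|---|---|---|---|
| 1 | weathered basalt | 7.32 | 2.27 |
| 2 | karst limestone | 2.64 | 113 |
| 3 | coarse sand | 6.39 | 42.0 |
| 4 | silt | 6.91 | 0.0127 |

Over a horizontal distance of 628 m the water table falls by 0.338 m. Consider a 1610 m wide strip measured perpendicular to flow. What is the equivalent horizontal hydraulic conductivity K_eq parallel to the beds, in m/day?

Flow is parallel to layering, so each bed carries its own Darcy discharge and the transmissivities add.
Σ(K_i·b_i) = 2.27×7.32 + 113×2.64 + 42.0×6.39 + 0.0127×6.91 = 583.4 m²/day.
Total thickness b = 23.26 m, so K_eq = Σ(K_i·b_i)/b = 25.08 m/day.

25.1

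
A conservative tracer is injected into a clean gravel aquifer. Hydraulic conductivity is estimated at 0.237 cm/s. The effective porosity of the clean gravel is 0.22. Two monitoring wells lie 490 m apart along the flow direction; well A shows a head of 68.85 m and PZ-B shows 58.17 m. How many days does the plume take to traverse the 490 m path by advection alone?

Convert K: 0.237 cm/s × 864 = 204.8 m/day.
Hydraulic gradient i = (68.85 − 58.17) / 490 = 10.68 / 490 = 0.02180.
Darcy flux q = K · i = 204.8 × 0.02180 = 4.463 m/day.
Seepage velocity v = q / n_e = 4.463 / 0.22 = 20.29 m/day.
Travel time t = L / v = 490 / 20.29 = 24.15 days.

24.2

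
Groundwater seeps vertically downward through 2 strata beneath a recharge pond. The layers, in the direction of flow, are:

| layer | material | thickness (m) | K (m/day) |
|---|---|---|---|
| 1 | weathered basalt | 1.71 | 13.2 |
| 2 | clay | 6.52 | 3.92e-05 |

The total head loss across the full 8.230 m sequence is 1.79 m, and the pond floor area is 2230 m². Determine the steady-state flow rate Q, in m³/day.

0.0240

Flow is perpendicular to layering, so the layers act in series and the equivalent K is the thickness-weighted harmonic mean.
Total thickness L = 1.71 + 6.52 = 8.230 m.
Σ(b_i/K_i) = 1.71/13.2 + 6.52/3.92e-05 = 1.663e+05 d.
K_eq = L / Σ(b_i/K_i) = 8.230 / 1.663e+05 = 4.948e-05 m/day.
Q = K_eq · A · (Δh/L) = 4.948e-05 × 2230 × (1.79/8.230) = 0.02400 m³/day.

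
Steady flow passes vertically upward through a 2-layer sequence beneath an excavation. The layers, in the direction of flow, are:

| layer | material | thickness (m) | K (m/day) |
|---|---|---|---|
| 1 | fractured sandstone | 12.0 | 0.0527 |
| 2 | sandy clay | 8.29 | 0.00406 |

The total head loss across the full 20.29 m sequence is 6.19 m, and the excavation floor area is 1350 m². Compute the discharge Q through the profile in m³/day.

Flow is perpendicular to layering, so the layers act in series and the equivalent K is the thickness-weighted harmonic mean.
Total thickness L = 12.0 + 8.29 = 20.29 m.
Σ(b_i/K_i) = 12.0/0.0527 + 8.29/0.00406 = 2270 d.
K_eq = L / Σ(b_i/K_i) = 20.29 / 2270 = 0.008940 m/day.
Q = K_eq · A · (Δh/L) = 0.008940 × 1350 × (6.19/20.29) = 3.682 m³/day.

3.68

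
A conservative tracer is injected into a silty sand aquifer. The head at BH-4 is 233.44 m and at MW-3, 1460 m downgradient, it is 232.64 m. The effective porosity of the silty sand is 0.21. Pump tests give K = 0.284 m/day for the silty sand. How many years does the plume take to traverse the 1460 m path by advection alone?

Hydraulic gradient i = (233.44 − 232.64) / 1460 = 0.8 / 1460 = 0.0005479.
Darcy flux q = K · i = 0.2840 × 0.0005479 = 0.0001556 m/day.
Seepage velocity v = q / n_e = 0.0001556 / 0.21 = 0.0007410 m/day.
Travel time t = L / v = 1460 / 0.0007410 = 1.970e+06 days = 5394 years.

5390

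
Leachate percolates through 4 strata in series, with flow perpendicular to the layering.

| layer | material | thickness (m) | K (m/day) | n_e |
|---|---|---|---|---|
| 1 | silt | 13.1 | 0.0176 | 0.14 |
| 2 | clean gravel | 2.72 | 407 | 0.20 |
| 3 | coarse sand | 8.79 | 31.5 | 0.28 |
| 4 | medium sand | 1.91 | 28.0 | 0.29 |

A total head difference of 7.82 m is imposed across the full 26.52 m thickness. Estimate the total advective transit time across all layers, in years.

1.41

With flow normal to the layers, continuity requires the same specific discharge q through every layer.
Σ(b_i/K_i) = 13.1/0.0176 + 2.72/407 + 8.79/31.5 + 1.91/28.0 = 744.7 d.
q = Δh / Σ(b_i/K_i) = 7.82 / 744.7 = 0.01050 m/day.
In each layer the seepage velocity is v_i = q/n_i, so the layer transit time is t_i = b_i·n_i / q:
  layer 1 (silt): t_1 = 13.1 × 0.14 / 0.01050 = 174.6 d
  layer 2 (clean gravel): t_2 = 2.72 × 0.20 / 0.01050 = 51.80 d
  layer 3 (coarse sand): t_3 = 8.79 × 0.28 / 0.01050 = 234.4 d
  layer 4 (medium sand): t_4 = 1.91 × 0.29 / 0.01050 = 52.75 d
Total t = Σ t_i = 513.6 days = 1.406 years.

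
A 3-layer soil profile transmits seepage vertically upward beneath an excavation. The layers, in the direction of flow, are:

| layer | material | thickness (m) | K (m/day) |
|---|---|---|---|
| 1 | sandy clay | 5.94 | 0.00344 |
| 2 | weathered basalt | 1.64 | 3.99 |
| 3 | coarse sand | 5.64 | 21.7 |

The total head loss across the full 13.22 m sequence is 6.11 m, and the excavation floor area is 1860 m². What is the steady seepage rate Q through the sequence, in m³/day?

Flow is perpendicular to layering, so the layers act in series and the equivalent K is the thickness-weighted harmonic mean.
Total thickness L = 5.94 + 1.64 + 5.64 = 13.22 m.
Σ(b_i/K_i) = 5.94/0.00344 + 1.64/3.99 + 5.64/21.7 = 1727 d.
K_eq = L / Σ(b_i/K_i) = 13.22 / 1727 = 0.007653 m/day.
Q = K_eq · A · (Δh/L) = 0.007653 × 1860 × (6.11/13.22) = 6.579 m³/day.

6.58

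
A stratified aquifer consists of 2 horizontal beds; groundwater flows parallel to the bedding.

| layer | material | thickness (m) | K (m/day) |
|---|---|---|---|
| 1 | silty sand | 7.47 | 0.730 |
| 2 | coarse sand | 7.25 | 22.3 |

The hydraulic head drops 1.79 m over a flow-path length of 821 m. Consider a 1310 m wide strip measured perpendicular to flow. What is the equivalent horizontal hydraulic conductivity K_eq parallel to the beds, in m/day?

11.4

Flow is parallel to layering, so each bed carries its own Darcy discharge and the transmissivities add.
Σ(K_i·b_i) = 0.730×7.47 + 22.3×7.25 = 167.1 m²/day.
Total thickness b = 14.72 m, so K_eq = Σ(K_i·b_i)/b = 11.35 m/day.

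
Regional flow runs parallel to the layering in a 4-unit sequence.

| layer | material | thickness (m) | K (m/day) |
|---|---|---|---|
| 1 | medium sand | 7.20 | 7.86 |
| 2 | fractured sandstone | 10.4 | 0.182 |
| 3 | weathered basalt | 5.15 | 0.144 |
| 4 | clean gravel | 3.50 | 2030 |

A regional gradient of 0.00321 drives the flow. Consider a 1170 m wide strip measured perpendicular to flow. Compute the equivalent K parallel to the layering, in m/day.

273

Flow is parallel to layering, so each bed carries its own Darcy discharge and the transmissivities add.
Σ(K_i·b_i) = 7.86×7.20 + 0.182×10.4 + 0.144×5.15 + 2030×3.50 = 7164 m²/day.
Total thickness b = 26.25 m, so K_eq = Σ(K_i·b_i)/b = 272.9 m/day.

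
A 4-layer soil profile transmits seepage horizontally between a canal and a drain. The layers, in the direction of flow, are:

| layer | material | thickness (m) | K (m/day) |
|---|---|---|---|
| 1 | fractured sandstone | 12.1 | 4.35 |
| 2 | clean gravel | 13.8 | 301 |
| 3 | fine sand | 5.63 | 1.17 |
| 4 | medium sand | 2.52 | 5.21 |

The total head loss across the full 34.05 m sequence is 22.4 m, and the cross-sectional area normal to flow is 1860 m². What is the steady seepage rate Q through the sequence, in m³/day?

5130

Flow is perpendicular to layering, so the layers act in series and the equivalent K is the thickness-weighted harmonic mean.
Total thickness L = 12.1 + 13.8 + 5.63 + 2.52 = 34.05 m.
Σ(b_i/K_i) = 12.1/4.35 + 13.8/301 + 5.63/1.17 + 2.52/5.21 = 8.123 d.
K_eq = L / Σ(b_i/K_i) = 34.05 / 8.123 = 4.192 m/day.
Q = K_eq · A · (Δh/L) = 4.192 × 1860 × (22.4/34.05) = 5129 m³/day.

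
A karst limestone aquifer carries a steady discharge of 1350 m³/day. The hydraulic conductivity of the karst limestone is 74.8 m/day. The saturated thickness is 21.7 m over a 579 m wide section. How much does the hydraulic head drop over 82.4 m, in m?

0.118

Cross-sectional area A = 579 × 21.7 = 12564 m².
From Q = K·A·i, i = Q / (K·A) = 1350 / (74.80 × 12564) = 0.001436.
Head loss Δh = i · L = 0.001436 × 82.4 = 0.1184 m.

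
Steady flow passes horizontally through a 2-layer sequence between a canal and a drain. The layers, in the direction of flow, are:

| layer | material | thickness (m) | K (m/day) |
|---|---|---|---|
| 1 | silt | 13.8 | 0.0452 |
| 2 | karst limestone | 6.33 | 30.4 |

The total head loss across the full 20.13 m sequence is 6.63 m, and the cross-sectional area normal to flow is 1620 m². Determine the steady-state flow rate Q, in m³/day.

35.2

Flow is perpendicular to layering, so the layers act in series and the equivalent K is the thickness-weighted harmonic mean.
Total thickness L = 13.8 + 6.33 = 20.13 m.
Σ(b_i/K_i) = 13.8/0.0452 + 6.33/30.4 = 305.5 d.
K_eq = L / Σ(b_i/K_i) = 20.13 / 305.5 = 0.06589 m/day.
Q = K_eq · A · (Δh/L) = 0.06589 × 1620 × (6.63/20.13) = 35.16 m³/day.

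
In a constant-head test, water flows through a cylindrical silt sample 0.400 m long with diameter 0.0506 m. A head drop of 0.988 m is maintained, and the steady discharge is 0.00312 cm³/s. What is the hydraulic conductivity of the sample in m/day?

0.0543

Cross-sectional area A = π·(d/2)² = π × (0.0506/2)² = 0.002011 m².
Convert discharge: 0.00312 cm³/s = 3.120e-09 m³/s.
Darcy's law rearranged: K = Q·L / (A·Δh) = 3.120e-09 × 0.400 / (0.002011 × 0.988) = 6.282e-07 m/s = 0.05427 m/day.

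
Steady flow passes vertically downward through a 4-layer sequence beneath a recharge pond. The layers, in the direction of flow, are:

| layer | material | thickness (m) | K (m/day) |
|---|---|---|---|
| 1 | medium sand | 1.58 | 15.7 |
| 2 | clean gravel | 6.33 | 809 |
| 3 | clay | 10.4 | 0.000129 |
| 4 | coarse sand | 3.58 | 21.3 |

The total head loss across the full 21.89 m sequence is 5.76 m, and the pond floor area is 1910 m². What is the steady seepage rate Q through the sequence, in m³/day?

0.136

Flow is perpendicular to layering, so the layers act in series and the equivalent K is the thickness-weighted harmonic mean.
Total thickness L = 1.58 + 6.33 + 10.4 + 3.58 = 21.89 m.
Σ(b_i/K_i) = 1.58/15.7 + 6.33/809 + 10.4/0.000129 + 3.58/21.3 = 80620 d.
K_eq = L / Σ(b_i/K_i) = 21.89 / 80620 = 0.0002715 m/day.
Q = K_eq · A · (Δh/L) = 0.0002715 × 1910 × (5.76/21.89) = 0.1365 m³/day.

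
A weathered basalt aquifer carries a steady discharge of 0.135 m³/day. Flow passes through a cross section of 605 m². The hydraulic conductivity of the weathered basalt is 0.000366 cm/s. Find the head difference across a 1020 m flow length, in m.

Convert K: 0.000366 cm/s × 864 = 0.3162 m/day.
From Q = K·A·i, i = Q / (K·A) = 0.135 / (0.3162 × 605.0) = 0.0007056.
Head loss Δh = i · L = 0.0007056 × 1020 = 0.7198 m.

0.720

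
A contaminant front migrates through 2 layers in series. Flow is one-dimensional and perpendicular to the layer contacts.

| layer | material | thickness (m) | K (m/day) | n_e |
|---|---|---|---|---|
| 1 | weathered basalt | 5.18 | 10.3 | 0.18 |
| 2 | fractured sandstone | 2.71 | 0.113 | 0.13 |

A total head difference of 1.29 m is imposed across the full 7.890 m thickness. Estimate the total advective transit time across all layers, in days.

With flow normal to the layers, continuity requires the same specific discharge q through every layer.
Σ(b_i/K_i) = 5.18/10.3 + 2.71/0.113 = 24.49 d.
q = Δh / Σ(b_i/K_i) = 1.29 / 24.49 = 0.05268 m/day.
In each layer the seepage velocity is v_i = q/n_i, so the layer transit time is t_i = b_i·n_i / q:
  layer 1 (weathered basalt): t_1 = 5.18 × 0.18 / 0.05268 = 17.70 d
  layer 2 (fractured sandstone): t_2 = 2.71 × 0.13 / 0.05268 = 6.687 d
Total t = Σ t_i = 24.38 days.

24.4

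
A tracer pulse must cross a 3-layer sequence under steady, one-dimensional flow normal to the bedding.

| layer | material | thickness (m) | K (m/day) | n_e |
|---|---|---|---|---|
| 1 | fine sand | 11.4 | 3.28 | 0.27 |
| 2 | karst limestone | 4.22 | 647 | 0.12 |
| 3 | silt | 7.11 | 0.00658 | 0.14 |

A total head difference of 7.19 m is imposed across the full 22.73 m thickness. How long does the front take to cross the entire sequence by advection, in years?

With flow normal to the layers, continuity requires the same specific discharge q through every layer.
Σ(b_i/K_i) = 11.4/3.28 + 4.22/647 + 7.11/0.00658 = 1084 d.
q = Δh / Σ(b_i/K_i) = 7.19 / 1084 = 0.006633 m/day.
In each layer the seepage velocity is v_i = q/n_i, so the layer transit time is t_i = b_i·n_i / q:
  layer 1 (fine sand): t_1 = 11.4 × 0.27 / 0.006633 = 464.1 d
  layer 2 (karst limestone): t_2 = 4.22 × 0.12 / 0.006633 = 76.35 d
  layer 3 (silt): t_3 = 7.11 × 0.14 / 0.006633 = 150.1 d
Total t = Σ t_i = 690.5 days = 1.890 years.

1.89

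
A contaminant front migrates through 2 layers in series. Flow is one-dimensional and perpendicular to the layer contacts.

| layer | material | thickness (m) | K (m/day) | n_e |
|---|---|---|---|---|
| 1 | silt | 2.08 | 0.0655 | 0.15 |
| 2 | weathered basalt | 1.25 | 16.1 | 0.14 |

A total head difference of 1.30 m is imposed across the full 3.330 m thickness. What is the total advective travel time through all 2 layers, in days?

With flow normal to the layers, continuity requires the same specific discharge q through every layer.
Σ(b_i/K_i) = 2.08/0.0655 + 1.25/16.1 = 31.83 d.
q = Δh / Σ(b_i/K_i) = 1.30 / 31.83 = 0.04084 m/day.
In each layer the seepage velocity is v_i = q/n_i, so the layer transit time is t_i = b_i·n_i / q:
  layer 1 (silt): t_1 = 2.08 × 0.15 / 0.04084 = 7.640 d
  layer 2 (weathered basalt): t_2 = 1.25 × 0.14 / 0.04084 = 4.285 d
Total t = Σ t_i = 11.93 days.

11.9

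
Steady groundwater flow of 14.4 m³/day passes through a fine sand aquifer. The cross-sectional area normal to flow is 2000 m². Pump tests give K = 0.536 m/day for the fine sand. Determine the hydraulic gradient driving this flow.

0.0134

From Q = K·A·i, i = Q / (K·A) = 14.4 / (0.5360 × 2000) = 0.01343.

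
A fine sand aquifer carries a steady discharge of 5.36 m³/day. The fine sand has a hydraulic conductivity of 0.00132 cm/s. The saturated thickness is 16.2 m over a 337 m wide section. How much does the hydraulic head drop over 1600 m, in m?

Convert K: 0.00132 cm/s × 864 = 1.140 m/day.
Cross-sectional area A = 337 × 16.2 = 5459 m².
From Q = K·A·i, i = Q / (K·A) = 5.36 / (1.140 × 5459) = 0.0008609.
Head loss Δh = i · L = 0.0008609 × 1600 = 1.377 m.

1.38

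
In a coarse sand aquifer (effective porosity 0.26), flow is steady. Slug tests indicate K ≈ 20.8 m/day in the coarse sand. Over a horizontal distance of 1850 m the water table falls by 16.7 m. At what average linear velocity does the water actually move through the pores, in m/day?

Hydraulic gradient i = Δh / L = 16.7 / 1850 = 0.009027.
Darcy flux q = K · i = 20.80 × 0.009027 = 0.1878 m/day.
Seepage velocity v = q / n_e = 0.1878 / 0.26 = 0.7222 m/day.

0.722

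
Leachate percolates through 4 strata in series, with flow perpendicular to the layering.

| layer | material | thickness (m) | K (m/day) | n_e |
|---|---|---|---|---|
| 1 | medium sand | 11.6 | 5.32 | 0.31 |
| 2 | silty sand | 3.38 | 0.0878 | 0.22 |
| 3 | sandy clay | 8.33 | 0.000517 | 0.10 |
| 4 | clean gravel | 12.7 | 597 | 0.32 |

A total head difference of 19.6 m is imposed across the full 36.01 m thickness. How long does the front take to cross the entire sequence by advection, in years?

20.8

With flow normal to the layers, continuity requires the same specific discharge q through every layer.
Σ(b_i/K_i) = 11.6/5.32 + 3.38/0.0878 + 8.33/0.000517 + 12.7/597 = 16153 d.
q = Δh / Σ(b_i/K_i) = 19.6 / 16153 = 0.001213 m/day.
In each layer the seepage velocity is v_i = q/n_i, so the layer transit time is t_i = b_i·n_i / q:
  layer 1 (medium sand): t_1 = 11.6 × 0.31 / 0.001213 = 2964 d
  layer 2 (silty sand): t_2 = 3.38 × 0.22 / 0.001213 = 612.8 d
  layer 3 (sandy clay): t_3 = 8.33 × 0.10 / 0.001213 = 686.5 d
  layer 4 (clean gravel): t_4 = 12.7 × 0.32 / 0.001213 = 3349 d
Total t = Σ t_i = 7612 days = 20.84 years.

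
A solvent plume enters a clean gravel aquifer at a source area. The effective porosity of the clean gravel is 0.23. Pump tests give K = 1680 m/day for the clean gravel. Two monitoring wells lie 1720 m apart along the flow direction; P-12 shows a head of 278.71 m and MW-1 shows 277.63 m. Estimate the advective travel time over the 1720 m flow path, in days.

375

Hydraulic gradient i = (278.71 − 277.63) / 1720 = 1.08 / 1720 = 0.0006279.
Darcy flux q = K · i = 1680 × 0.0006279 = 1.055 m/day.
Seepage velocity v = q / n_e = 1.055 / 0.23 = 4.586 m/day.
Travel time t = L / v = 1720 / 4.586 = 375.0 days.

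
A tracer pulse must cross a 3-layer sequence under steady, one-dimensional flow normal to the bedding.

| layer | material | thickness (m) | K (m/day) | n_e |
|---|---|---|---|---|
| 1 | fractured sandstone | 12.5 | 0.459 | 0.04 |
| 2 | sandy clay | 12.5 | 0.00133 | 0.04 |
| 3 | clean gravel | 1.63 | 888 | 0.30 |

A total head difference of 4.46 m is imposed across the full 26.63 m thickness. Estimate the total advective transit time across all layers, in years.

8.62

With flow normal to the layers, continuity requires the same specific discharge q through every layer.
Σ(b_i/K_i) = 12.5/0.459 + 12.5/0.00133 + 1.63/888 = 9426 d.
q = Δh / Σ(b_i/K_i) = 4.46 / 9426 = 0.0004732 m/day.
In each layer the seepage velocity is v_i = q/n_i, so the layer transit time is t_i = b_i·n_i / q:
  layer 1 (fractured sandstone): t_1 = 12.5 × 0.04 / 0.0004732 = 1057 d
  layer 2 (sandy clay): t_2 = 12.5 × 0.04 / 0.0004732 = 1057 d
  layer 3 (clean gravel): t_3 = 1.63 × 0.30 / 0.0004732 = 1033 d
Total t = Σ t_i = 3147 days = 8.616 years.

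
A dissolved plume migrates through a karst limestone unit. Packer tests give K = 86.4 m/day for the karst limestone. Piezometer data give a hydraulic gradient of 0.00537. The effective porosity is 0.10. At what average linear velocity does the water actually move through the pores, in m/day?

Hydraulic gradient i = 0.00537.
Darcy flux q = K · i = 86.40 × 0.005370 = 0.4640 m/day.
Seepage velocity v = q / n_e = 0.4640 / 0.10 = 4.640 m/day.

4.64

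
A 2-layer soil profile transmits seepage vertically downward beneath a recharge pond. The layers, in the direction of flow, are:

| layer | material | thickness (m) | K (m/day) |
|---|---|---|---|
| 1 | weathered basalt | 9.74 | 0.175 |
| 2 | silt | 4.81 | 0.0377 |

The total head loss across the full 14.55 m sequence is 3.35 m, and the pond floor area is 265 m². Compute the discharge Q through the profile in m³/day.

Flow is perpendicular to layering, so the layers act in series and the equivalent K is the thickness-weighted harmonic mean.
Total thickness L = 9.74 + 4.81 = 14.55 m.
Σ(b_i/K_i) = 9.74/0.175 + 4.81/0.0377 = 183.2 d.
K_eq = L / Σ(b_i/K_i) = 14.55 / 183.2 = 0.07940 m/day.
Q = K_eq · A · (Δh/L) = 0.07940 × 265 × (3.35/14.55) = 4.845 m³/day.

4.84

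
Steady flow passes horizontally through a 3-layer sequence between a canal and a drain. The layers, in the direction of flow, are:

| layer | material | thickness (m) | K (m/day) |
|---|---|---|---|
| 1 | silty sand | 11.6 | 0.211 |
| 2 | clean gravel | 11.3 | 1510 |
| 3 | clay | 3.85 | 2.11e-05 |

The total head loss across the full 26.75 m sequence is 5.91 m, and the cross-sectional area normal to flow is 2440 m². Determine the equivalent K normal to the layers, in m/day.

Flow is perpendicular to layering, so the layers act in series and the equivalent K is the thickness-weighted harmonic mean.
Total thickness L = 11.6 + 11.3 + 3.85 = 26.75 m.
Σ(b_i/K_i) = 11.6/0.211 + 11.3/1510 + 3.85/2.11e-05 = 1.825e+05 d.
K_eq = L / Σ(b_i/K_i) = 26.75 / 1.825e+05 = 0.0001466 m/day.

0.000147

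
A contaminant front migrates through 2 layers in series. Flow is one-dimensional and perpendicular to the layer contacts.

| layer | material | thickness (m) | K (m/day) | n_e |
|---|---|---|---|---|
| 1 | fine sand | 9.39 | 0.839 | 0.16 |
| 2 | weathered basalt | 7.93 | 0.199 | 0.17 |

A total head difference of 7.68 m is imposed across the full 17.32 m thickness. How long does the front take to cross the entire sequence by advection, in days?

18.9

With flow normal to the layers, continuity requires the same specific discharge q through every layer.
Σ(b_i/K_i) = 9.39/0.839 + 7.93/0.199 = 51.04 d.
q = Δh / Σ(b_i/K_i) = 7.68 / 51.04 = 0.1505 m/day.
In each layer the seepage velocity is v_i = q/n_i, so the layer transit time is t_i = b_i·n_i / q:
  layer 1 (fine sand): t_1 = 9.39 × 0.16 / 0.1505 = 9.985 d
  layer 2 (weathered basalt): t_2 = 7.93 × 0.17 / 0.1505 = 8.959 d
Total t = Σ t_i = 18.94 days.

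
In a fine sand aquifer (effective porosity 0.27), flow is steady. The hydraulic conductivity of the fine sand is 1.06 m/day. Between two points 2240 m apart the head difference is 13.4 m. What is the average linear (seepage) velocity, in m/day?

Hydraulic gradient i = Δh / L = 13.4 / 2240 = 0.005982.
Darcy flux q = K · i = 1.060 × 0.005982 = 0.006341 m/day.
Seepage velocity v = q / n_e = 0.006341 / 0.27 = 0.02349 m/day.

0.0235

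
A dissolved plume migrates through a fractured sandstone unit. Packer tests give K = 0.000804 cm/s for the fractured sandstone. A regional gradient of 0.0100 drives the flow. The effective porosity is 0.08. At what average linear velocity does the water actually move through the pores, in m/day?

Convert K: 0.000804 cm/s × 864 = 0.6947 m/day.
Hydraulic gradient i = 0.0100.
Darcy flux q = K · i = 0.6947 × 0.01000 = 0.006947 m/day.
Seepage velocity v = q / n_e = 0.006947 / 0.08 = 0.08683 m/day.

0.0868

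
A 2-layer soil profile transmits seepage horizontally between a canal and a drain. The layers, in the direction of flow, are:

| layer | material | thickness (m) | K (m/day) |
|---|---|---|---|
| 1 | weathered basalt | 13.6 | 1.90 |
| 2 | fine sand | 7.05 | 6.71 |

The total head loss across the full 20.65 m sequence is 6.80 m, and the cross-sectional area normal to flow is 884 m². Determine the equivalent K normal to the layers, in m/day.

2.52

Flow is perpendicular to layering, so the layers act in series and the equivalent K is the thickness-weighted harmonic mean.
Total thickness L = 13.6 + 7.05 = 20.65 m.
Σ(b_i/K_i) = 13.6/1.90 + 7.05/6.71 = 8.209 d.
K_eq = L / Σ(b_i/K_i) = 20.65 / 8.209 = 2.516 m/day.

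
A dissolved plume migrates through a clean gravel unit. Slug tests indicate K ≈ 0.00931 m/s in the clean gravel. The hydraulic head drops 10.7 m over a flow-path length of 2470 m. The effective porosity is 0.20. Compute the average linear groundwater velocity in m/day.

Convert K: 0.00931 m/s × 86400 = 804.4 m/day.
Hydraulic gradient i = Δh / L = 10.7 / 2470 = 0.004332.
Darcy flux q = K · i = 804.4 × 0.004332 = 3.485 m/day.
Seepage velocity v = q / n_e = 3.485 / 0.20 = 17.42 m/day.

17.4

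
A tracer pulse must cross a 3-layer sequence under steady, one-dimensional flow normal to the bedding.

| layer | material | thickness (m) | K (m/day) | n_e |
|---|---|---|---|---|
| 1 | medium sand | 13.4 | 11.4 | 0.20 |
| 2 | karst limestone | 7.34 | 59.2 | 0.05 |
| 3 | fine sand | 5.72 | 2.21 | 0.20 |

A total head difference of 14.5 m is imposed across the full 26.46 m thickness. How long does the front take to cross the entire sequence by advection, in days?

With flow normal to the layers, continuity requires the same specific discharge q through every layer.
Σ(b_i/K_i) = 13.4/11.4 + 7.34/59.2 + 5.72/2.21 = 3.888 d.
q = Δh / Σ(b_i/K_i) = 14.5 / 3.888 = 3.730 m/day.
In each layer the seepage velocity is v_i = q/n_i, so the layer transit time is t_i = b_i·n_i / q:
  layer 1 (medium sand): t_1 = 13.4 × 0.20 / 3.730 = 0.7185 d
  layer 2 (karst limestone): t_2 = 7.34 × 0.05 / 3.730 = 0.09840 d
  layer 3 (fine sand): t_3 = 5.72 × 0.20 / 3.730 = 0.3067 d
Total t = Σ t_i = 1.124 days.

1.12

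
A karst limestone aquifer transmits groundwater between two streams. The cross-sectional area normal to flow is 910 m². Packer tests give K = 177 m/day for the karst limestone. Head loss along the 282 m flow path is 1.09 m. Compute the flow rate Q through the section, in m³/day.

Hydraulic gradient i = Δh / L = 1.09 / 282 = 0.003865.
Darcy's law: Q = K · A · i = 177.0 × 910.0 × 0.003865 = 622.6 m³/day.

623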